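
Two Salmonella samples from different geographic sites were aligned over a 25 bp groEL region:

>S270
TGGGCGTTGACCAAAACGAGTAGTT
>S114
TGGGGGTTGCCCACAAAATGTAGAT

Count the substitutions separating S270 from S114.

Mismatches occur at site 5 (C/G), site 10 (A/C), site 14 (A/C), site 17 (C/A), site 18 (G/A), site 19 (A/T), site 24 (T/A).
That gives 7 mismatches out of 25 aligned sites, so the Hamming distance is 7.

7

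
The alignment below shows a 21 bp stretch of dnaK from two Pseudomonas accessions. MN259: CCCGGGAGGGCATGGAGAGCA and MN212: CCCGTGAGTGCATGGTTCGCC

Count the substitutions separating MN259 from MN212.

6

Mismatches occur at site 5 (G↔T), site 9 (G↔T), site 16 (A↔T), site 17 (G↔T), site 18 (A↔C), site 21 (A↔C).
That gives 6 mismatches out of 21 aligned sites, so the Hamming distance is 6.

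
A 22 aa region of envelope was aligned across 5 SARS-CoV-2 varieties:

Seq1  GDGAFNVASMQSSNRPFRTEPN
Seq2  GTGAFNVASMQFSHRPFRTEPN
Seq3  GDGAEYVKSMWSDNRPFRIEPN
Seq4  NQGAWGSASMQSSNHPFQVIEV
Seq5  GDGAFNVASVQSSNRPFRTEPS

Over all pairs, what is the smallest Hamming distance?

Pairwise Hamming distances:
  Seq1 vs Seq2: 3
  Seq1 vs Seq3: 6
  Seq1 vs Seq4: 11
  Seq1 vs Seq5: 2
  Seq2 vs Seq3: 9
  Seq2 vs Seq4: 13
  Seq2 vs Seq5: 5
  Seq3 vs Seq4: 14
  Seq3 vs Seq5: 8
  Seq4 vs Seq5: 12
The smallest is 2, between Seq1 and Seq5.

2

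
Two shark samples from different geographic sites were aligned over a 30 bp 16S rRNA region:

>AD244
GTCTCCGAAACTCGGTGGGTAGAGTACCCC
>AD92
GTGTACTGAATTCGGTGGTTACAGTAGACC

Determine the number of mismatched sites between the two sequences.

Mismatches occur at site 3 (C↔G), site 5 (C↔A), site 7 (G↔T), site 8 (A↔G), site 11 (C↔T), site 19 (G↔T), site 22 (G↔C), site 27 (C↔G), site 28 (C↔A).
That gives 9 mismatches out of 30 aligned sites, so the Hamming distance is 9.

9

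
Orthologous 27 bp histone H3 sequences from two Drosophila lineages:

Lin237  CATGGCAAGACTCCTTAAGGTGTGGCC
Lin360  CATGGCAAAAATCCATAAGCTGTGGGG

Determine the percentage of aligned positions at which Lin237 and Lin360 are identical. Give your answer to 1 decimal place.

Mismatches occur at site 9 (G/A), site 11 (C/A), site 15 (T/A), site 20 (G/C), site 26 (C/G), site 27 (C/G).
21 of the 27 sites match, so the percent identity is 21/27 × 100 = 77.8%.

77.8%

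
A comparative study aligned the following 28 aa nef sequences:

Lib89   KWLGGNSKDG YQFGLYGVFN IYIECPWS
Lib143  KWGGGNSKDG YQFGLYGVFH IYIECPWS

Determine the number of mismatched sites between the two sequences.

Differing sites — 3:L/G; 20:N/H.
That gives 2 mismatches out of 28 aligned sites, so the Hamming distance is 2.

2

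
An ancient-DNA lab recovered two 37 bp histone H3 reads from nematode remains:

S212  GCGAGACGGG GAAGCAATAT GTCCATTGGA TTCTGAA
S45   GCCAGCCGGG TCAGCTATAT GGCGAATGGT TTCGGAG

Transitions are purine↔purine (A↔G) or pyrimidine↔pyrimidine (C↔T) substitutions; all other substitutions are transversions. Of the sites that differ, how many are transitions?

1

Differing sites — 3:G/C (Tv); 6:A/C (Tv); 11:G/T (Tv); 12:A/C (Tv); 16:A/T (Tv); 22:T/G (Tv); 24:C/G (Tv); 26:T/A (Tv); 30:A/T (Tv); 34:T/G (Tv); 37:A/G (Ti).
Of the 11 differences, 1 transition and 10 transversions, so the answer is 1.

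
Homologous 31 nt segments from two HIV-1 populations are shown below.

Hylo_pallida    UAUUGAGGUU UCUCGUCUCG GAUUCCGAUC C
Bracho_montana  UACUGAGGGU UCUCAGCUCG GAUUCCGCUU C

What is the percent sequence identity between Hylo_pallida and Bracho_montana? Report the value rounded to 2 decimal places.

Differing sites — 3:U/C; 9:U/G; 15:G/A; 16:U/G; 28:A/C; 30:C/U.
25 of the 31 sites match, so the percent identity is 25/31 × 100 = 80.65%.

80.65%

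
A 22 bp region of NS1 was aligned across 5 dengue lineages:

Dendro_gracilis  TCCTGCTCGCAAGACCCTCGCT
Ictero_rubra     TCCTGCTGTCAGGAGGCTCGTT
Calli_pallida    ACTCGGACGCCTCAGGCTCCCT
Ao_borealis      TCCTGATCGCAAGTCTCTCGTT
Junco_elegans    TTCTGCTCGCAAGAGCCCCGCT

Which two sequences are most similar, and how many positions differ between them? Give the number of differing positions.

Pairwise Hamming distances:
  Dendro_gracilis vs Ictero_rubra: 6
  Dendro_gracilis vs Calli_pallida: 11
  Dendro_gracilis vs Ao_borealis: 4
  Dendro_gracilis vs Junco_elegans: 3
  Ictero_rubra vs Calli_pallida: 12
  Ictero_rubra vs Ao_borealis: 7
  Ictero_rubra vs Junco_elegans: 7
  Calli_pallida vs Ao_borealis: 13
  Calli_pallida vs Junco_elegans: 12
  Ao_borealis vs Junco_elegans: 7
The smallest is 3, between Dendro_gracilis and Junco_elegans.

3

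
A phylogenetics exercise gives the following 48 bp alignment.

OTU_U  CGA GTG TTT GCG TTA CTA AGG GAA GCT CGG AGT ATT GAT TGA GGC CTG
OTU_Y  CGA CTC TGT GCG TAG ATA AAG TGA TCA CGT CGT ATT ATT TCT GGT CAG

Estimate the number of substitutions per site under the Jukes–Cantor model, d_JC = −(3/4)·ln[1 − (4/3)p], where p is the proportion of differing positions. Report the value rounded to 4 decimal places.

The sequences differ at positions 4 (G/C), 6 (G/C), 8 (T/G), 14 (T/A), 15 (A/G), 16 (C/A), 20 (G/A), 22 (G/T), 23 (A/G), 25 (G/T), 27 (T/A), 30 (G/T), 31 (A/C), 37 (G/A), 38 (A/T), 41 (G/C), 42 (A/T), 45 (C/T), 47 (T/A).
p = 19/48 = 0.395833.
d = −0.75 · ln(1 − (4/3)·0.395833) = −0.75 · ln(0.472223) = −0.75 · (-0.750304) = 0.5627.

0.5627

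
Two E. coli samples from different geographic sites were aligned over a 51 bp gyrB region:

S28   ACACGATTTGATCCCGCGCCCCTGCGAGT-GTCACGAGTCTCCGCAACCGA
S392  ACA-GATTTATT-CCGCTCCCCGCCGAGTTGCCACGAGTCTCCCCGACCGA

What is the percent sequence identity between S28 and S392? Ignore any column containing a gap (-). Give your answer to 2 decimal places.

Excluding the 3 gap columns leaves 48 comparable sites.
Differing sites — 10:G/A; 11:A/T; 18:G/T; 23:T/G; 24:G/C; 32:T/C; 44:G/C; 46:A/G.
40 of the 48 comparable sites match, so the percent identity is 40/48 × 100 = 83.33%.

83.33%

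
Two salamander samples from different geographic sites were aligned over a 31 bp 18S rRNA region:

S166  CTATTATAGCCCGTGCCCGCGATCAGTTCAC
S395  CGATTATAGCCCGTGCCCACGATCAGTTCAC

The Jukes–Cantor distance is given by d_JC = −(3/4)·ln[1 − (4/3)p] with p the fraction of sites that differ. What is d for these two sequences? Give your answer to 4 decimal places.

0.0675

Mismatches occur at site 2 (T→G), site 19 (G→A).
p = 2/31 = 0.064516.
d = −0.75 · ln(1 − (4/3)·0.064516) = −0.75 · ln(0.913979) = −0.75 · (-0.089948) = 0.0675.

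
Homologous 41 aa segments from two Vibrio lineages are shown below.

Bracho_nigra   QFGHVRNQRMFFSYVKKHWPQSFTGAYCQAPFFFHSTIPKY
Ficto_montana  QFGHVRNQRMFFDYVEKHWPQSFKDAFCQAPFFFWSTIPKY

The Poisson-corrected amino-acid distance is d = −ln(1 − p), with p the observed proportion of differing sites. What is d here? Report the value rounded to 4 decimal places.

Differing sites — 13:S/D; 16:K/E; 24:T/K; 25:G/D; 27:Y/F; 35:H/W.
p = 6/41 = 0.146341.
d = −ln(1 − 0.146341) = −ln(0.853659) = 0.1582.

0.1582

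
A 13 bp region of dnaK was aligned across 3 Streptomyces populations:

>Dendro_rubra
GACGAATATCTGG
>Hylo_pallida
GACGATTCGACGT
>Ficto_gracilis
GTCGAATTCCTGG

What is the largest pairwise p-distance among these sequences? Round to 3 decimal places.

Pairwise Hamming distances:
  Dendro_rubra vs Hylo_pallida: 6
  Dendro_rubra vs Ficto_gracilis: 3
  Hylo_pallida vs Ficto_gracilis: 7
The largest is 7 mismatches, between Hylo_pallida and Ficto_gracilis; p = 7/13 = 0.538.

0.538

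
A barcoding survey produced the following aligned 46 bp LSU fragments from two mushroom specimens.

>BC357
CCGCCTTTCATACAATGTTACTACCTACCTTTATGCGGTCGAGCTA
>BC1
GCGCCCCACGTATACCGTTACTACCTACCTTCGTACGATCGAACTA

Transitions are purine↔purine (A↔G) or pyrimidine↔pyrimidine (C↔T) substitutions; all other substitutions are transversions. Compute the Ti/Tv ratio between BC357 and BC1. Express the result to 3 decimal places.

3.333

Differing sites — 1:C/G (Tv); 6:T/C (Ti); 7:T/C (Ti); 8:T/A (Tv); 10:A/G (Ti); 13:C/T (Ti); 15:A/C (Tv); 16:T/C (Ti); 32:T/C (Ti); 33:A/G (Ti); 35:G/A (Ti); 38:G/A (Ti); 43:G/A (Ti).
Of the 13 differences, 10 transitions and 3 transversions, so Ti/Tv = 10/3 = 3.333.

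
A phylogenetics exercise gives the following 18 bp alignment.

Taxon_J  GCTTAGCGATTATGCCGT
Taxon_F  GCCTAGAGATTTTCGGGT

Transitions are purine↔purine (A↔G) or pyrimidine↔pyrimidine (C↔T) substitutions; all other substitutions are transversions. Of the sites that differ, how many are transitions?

Mismatches occur at site 3 (T/C, transition), site 7 (C/A, transversion), site 12 (A/T, transversion), site 14 (G/C, transversion), site 15 (C/G, transversion), site 16 (C/G, transversion).
Of the 6 differences, 1 transition and 5 transversions, so the answer is 1.

1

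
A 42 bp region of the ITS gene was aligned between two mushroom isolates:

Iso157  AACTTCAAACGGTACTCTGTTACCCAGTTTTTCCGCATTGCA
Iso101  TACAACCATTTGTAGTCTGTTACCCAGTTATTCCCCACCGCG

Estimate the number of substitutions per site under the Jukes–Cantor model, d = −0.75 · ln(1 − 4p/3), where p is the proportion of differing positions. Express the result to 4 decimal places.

Differing sites — 1:A/T; 4:T/A; 5:T/A; 7:A/C; 9:A/T; 10:C/T; 11:G/T; 15:C/G; 30:T/A; 35:G/C; 38:T/C; 39:T/C; 42:A/G.
p = 13/42 = 0.309524.
d = −0.75 · ln(1 − (4/3)·0.309524) = −0.75 · ln(0.587301) = −0.75 · (-0.532218) = 0.3992.

0.3992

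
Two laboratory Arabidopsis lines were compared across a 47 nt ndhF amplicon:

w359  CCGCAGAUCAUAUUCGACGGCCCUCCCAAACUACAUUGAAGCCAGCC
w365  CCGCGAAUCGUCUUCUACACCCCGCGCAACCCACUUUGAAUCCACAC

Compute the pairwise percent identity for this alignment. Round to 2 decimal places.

68.09%

The sequences differ at positions 5 (A/G), 6 (G/A), 10 (A/G), 12 (A/C), 16 (G/U), 19 (G/A), 20 (G/C), 24 (U/G), 26 (C/G), 30 (A/C), 32 (U/C), 35 (A/U), 41 (G/U), 45 (G/C), 46 (C/A).
32 of the 47 sites match, so the percent identity is 32/47 × 100 = 68.09%.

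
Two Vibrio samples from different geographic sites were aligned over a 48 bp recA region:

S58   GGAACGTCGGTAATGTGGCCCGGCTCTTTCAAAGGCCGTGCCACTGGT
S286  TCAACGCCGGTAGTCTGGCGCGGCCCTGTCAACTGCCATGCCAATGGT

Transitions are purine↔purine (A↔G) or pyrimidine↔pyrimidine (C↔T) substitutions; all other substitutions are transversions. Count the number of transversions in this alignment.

Differing sites — 1:G/T (Tv); 2:G/C (Tv); 7:T/C (Ti); 13:A/G (Ti); 15:G/C (Tv); 20:C/G (Tv); 25:T/C (Ti); 28:T/G (Tv); 33:A/C (Tv); 34:G/T (Tv); 38:G/A (Ti); 44:C/A (Tv).
Of the 12 differences, 4 transitions and 8 transversions, so the answer is 8.

8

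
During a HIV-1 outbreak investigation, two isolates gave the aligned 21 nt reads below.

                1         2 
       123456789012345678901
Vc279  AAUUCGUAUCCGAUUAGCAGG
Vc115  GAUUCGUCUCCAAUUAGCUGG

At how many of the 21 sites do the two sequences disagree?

Differing sites — 1:A/G; 8:A/C; 12:G/A; 19:A/U.
That gives 4 mismatches out of 21 aligned sites, so the Hamming distance is 4.

4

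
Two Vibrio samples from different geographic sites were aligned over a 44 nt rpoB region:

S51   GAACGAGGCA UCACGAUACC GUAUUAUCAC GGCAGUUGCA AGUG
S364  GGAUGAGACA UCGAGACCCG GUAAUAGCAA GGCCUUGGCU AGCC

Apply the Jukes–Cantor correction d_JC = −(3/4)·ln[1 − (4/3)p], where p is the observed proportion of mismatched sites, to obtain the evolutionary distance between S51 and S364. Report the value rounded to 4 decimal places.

The sequences differ at positions 2 (A/G), 4 (C/U), 8 (G/A), 13 (A/G), 14 (C/A), 17 (U/C), 18 (A/C), 20 (C/G), 24 (U/A), 27 (U/G), 30 (C/A), 34 (A/C), 35 (G/U), 37 (U/G), 40 (A/U), 43 (U/C), 44 (G/C).
p = 17/44 = 0.386364.
d = −0.75 · ln(1 − (4/3)·0.386364) = −0.75 · ln(0.484848) = −0.75 · (-0.723920) = 0.5429.

0.5429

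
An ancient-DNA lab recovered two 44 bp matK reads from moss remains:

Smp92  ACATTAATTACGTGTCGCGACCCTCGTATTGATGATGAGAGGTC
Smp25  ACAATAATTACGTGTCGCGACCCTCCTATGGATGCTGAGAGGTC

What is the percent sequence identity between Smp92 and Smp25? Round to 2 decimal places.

90.91%

Mismatches occur at site 4 (T/A), site 26 (G/C), site 30 (T/G), site 35 (A/C).
40 of the 44 sites match, so the percent identity is 40/44 × 100 = 90.91%.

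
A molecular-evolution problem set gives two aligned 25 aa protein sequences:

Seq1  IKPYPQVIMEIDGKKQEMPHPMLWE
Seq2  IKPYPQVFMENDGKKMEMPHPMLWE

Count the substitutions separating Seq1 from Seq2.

3

Differing sites — 8:I/F; 11:I/N; 16:Q/M.
That gives 3 mismatches out of 25 aligned sites, so the Hamming distance is 3.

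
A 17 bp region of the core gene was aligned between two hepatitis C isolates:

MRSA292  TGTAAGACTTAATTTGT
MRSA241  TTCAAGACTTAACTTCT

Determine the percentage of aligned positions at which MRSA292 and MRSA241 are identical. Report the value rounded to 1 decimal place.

Mismatches occur at site 2 (G/T), site 3 (T/C), site 13 (T/C), site 16 (G/C).
13 of the 17 sites match, so the percent identity is 13/17 × 100 = 76.5%.

76.5%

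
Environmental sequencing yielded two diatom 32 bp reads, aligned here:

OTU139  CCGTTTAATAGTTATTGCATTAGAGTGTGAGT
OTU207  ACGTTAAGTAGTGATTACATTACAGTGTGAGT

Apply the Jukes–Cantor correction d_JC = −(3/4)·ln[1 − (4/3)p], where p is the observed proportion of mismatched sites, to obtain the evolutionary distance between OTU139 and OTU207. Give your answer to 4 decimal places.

0.2158

The sequences differ at positions 1 (C/A), 6 (T/A), 8 (A/G), 13 (T/G), 17 (G/A), 23 (G/C).
p = 6/32 = 0.187500.
d = −0.75 · ln(1 − (4/3)·0.187500) = −0.75 · ln(0.750000) = −0.75 · (-0.287682) = 0.2158.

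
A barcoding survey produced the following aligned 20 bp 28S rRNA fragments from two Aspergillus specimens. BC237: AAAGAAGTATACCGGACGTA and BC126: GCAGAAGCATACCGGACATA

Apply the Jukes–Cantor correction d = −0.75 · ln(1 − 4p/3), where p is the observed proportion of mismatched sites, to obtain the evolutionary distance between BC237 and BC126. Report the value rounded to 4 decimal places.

0.2326

Mismatches occur at site 1 (A→G), site 2 (A→C), site 8 (T→C), site 18 (G→A).
p = 4/20 = 0.200000.
d = −0.75 · ln(1 − (4/3)·0.200000) = −0.75 · ln(0.733333) = −0.75 · (-0.310155) = 0.2326.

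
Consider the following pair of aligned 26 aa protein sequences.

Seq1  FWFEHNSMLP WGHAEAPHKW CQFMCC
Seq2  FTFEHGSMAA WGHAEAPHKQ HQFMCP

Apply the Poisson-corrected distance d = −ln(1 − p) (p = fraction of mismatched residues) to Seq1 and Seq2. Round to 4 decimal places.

0.3137

Mismatches occur at site 2 (W→T), site 6 (N→G), site 9 (L→A), site 10 (P→A), site 20 (W→Q), site 21 (C→H), site 26 (C→P).
p = 7/26 = 0.269231.
d = −ln(1 − 0.269231) = −ln(0.730769) = 0.3137.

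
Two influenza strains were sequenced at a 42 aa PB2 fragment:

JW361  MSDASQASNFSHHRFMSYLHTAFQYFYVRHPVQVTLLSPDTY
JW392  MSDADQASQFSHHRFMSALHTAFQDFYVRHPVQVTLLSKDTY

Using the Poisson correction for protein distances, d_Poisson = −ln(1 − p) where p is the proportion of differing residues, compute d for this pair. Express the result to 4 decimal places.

0.1268

Differing sites — 5:S/D; 9:N/Q; 18:Y/A; 25:Y/D; 39:P/K.
p = 5/42 = 0.119048.
d = −ln(1 − 0.119048) = −ln(0.880952) = 0.1268.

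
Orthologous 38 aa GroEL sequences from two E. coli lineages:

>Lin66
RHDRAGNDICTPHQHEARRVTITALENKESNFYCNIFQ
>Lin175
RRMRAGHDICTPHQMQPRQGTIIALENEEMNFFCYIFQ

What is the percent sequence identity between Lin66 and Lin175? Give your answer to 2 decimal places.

65.79%

Mismatches occur at site 2 (H/R), site 3 (D/M), site 7 (N/H), site 15 (H/M), site 16 (E/Q), site 17 (A/P), site 19 (R/Q), site 20 (V/G), site 23 (T/I), site 28 (K/E), site 30 (S/M), site 33 (Y/F), site 35 (N/Y).
25 of the 38 sites match, so the percent identity is 25/38 × 100 = 65.79%.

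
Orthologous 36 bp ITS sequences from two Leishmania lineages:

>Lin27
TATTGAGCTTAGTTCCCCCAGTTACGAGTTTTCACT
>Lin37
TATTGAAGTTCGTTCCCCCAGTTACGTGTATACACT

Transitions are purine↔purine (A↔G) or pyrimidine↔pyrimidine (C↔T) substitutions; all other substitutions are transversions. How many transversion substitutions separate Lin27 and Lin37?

Differing sites — 7:G/A (Ti); 8:C/G (Tv); 11:A/C (Tv); 27:A/T (Tv); 30:T/A (Tv); 32:T/A (Tv).
Of the 6 differences, 1 transition and 5 transversions, so the answer is 5.

5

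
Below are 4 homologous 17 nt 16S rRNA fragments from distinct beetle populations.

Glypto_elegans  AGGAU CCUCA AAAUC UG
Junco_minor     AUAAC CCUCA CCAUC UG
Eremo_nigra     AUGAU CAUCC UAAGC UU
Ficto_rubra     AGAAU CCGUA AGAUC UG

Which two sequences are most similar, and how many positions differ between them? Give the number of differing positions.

Pairwise Hamming distances:
  Glypto_elegans vs Junco_minor: 5
  Glypto_elegans vs Eremo_nigra: 6
  Glypto_elegans vs Ficto_rubra: 4
  Junco_minor vs Eremo_nigra: 8
  Junco_minor vs Ficto_rubra: 6
  Eremo_nigra vs Ficto_rubra: 10
The smallest is 4, between Glypto_elegans and Ficto_rubra.

4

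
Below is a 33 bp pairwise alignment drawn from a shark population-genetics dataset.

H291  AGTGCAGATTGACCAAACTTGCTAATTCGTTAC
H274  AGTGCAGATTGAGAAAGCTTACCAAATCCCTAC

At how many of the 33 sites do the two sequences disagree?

8

The sequences differ at positions 13 (C/G), 14 (C/A), 17 (A/G), 21 (G/A), 23 (T/C), 26 (T/A), 29 (G/C), 30 (T/C).
That gives 8 mismatches out of 33 aligned sites, so the Hamming distance is 8.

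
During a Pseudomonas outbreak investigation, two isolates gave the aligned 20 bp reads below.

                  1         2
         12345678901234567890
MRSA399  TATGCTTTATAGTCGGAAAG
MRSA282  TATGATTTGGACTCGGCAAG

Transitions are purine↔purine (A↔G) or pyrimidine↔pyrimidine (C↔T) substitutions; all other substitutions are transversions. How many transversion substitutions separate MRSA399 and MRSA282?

4

Differing sites — 5:C/A (Tv); 9:A/G (Ti); 10:T/G (Tv); 12:G/C (Tv); 17:A/C (Tv).
Of the 5 differences, 1 transition and 4 transversions, so the answer is 4.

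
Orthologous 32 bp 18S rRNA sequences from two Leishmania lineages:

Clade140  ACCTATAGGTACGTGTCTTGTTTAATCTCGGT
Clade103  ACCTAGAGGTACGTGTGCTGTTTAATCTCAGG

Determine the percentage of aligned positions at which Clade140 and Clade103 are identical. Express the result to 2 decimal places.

The sequences differ at positions 6 (T/G), 17 (C/G), 18 (T/C), 30 (G/A), 32 (T/G).
27 of the 32 sites match, so the percent identity is 27/32 × 100 = 84.38%.

84.38%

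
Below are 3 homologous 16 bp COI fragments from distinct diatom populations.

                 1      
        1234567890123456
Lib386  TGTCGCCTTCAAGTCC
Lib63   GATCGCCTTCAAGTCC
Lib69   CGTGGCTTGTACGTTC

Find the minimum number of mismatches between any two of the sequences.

2

Pairwise Hamming distances:
  Lib386 vs Lib63: 2
  Lib386 vs Lib69: 7
  Lib63 vs Lib69: 8
The smallest is 2, between Lib386 and Lib63.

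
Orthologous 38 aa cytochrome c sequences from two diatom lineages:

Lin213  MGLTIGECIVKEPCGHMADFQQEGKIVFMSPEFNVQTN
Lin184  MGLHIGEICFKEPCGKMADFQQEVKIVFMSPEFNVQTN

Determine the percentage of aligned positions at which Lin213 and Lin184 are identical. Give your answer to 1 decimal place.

84.2%

Differing sites — 4:T/H; 8:C/I; 9:I/C; 10:V/F; 16:H/K; 24:G/V.
32 of the 38 sites match, so the percent identity is 32/38 × 100 = 84.2%.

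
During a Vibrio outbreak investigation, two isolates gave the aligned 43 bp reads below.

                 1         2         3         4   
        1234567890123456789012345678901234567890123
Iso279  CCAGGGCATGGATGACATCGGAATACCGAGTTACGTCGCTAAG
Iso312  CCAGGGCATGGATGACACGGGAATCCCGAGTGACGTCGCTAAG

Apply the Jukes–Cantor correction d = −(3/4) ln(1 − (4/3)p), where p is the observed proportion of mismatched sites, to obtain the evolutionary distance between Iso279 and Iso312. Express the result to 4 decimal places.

Differing sites — 18:T/C; 19:C/G; 25:A/C; 32:T/G.
p = 4/43 = 0.093023.
d = −0.75 · ln(1 − (4/3)·0.093023) = −0.75 · ln(0.875969) = −0.75 · (-0.132425) = 0.0993.

0.0993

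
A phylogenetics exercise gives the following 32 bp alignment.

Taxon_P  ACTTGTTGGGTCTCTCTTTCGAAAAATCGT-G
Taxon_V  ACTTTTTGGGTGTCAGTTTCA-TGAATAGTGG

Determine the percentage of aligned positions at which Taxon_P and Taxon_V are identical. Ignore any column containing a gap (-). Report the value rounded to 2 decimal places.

Excluding the 2 gap columns leaves 30 comparable sites.
Mismatches occur at site 5 (G→T), site 12 (C→G), site 15 (T→A), site 16 (C→G), site 21 (G→A), site 23 (A→T), site 24 (A→G), site 28 (C→A).
22 of the 30 comparable sites match, so the percent identity is 22/30 × 100 = 73.33%.

73.33%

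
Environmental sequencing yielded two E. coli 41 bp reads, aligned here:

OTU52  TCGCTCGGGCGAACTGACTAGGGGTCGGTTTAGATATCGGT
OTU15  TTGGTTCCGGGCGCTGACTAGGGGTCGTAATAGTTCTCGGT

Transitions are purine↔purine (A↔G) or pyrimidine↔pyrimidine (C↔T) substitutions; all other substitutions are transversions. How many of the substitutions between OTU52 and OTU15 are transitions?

3

The sequences differ at positions 2 (C/T, transition), 4 (C/G, transversion), 6 (C/T, transition), 7 (G/C, transversion), 8 (G/C, transversion), 10 (C/G, transversion), 12 (A/C, transversion), 13 (A/G, transition), 28 (G/T, transversion), 29 (T/A, transversion), 30 (T/A, transversion), 34 (A/T, transversion), 36 (A/C, transversion).
Of the 13 differences, 3 transitions and 10 transversions, so the answer is 3.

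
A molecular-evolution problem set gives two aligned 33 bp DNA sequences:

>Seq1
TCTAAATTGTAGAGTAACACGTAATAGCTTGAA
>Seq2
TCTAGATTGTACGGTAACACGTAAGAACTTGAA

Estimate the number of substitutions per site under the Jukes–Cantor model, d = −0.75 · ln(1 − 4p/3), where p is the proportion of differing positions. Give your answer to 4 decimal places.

0.1693

The sequences differ at positions 5 (A/G), 12 (G/C), 13 (A/G), 25 (T/G), 27 (G/A).
p = 5/33 = 0.151515.
d = −0.75 · ln(1 − (4/3)·0.151515) = −0.75 · ln(0.797980) = −0.75 · (-0.225672) = 0.1693.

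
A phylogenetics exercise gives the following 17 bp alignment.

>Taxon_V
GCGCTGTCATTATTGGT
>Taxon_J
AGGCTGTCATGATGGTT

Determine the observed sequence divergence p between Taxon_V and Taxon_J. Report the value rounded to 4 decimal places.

0.2941

Mismatches occur at site 1 (G↔A), site 2 (C↔G), site 11 (T↔G), site 14 (T↔G), site 16 (G↔T).
There are 5 differences over 17 sites, so p = 5/17 = 0.2941.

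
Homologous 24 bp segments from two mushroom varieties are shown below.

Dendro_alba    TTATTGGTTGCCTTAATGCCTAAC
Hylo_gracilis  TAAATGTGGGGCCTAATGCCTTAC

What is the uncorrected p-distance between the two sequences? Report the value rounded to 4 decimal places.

0.3333

Differing sites — 2:T/A; 4:T/A; 7:G/T; 8:T/G; 9:T/G; 11:C/G; 13:T/C; 22:A/T.
There are 8 differences over 24 sites, so p = 8/24 = 0.3333.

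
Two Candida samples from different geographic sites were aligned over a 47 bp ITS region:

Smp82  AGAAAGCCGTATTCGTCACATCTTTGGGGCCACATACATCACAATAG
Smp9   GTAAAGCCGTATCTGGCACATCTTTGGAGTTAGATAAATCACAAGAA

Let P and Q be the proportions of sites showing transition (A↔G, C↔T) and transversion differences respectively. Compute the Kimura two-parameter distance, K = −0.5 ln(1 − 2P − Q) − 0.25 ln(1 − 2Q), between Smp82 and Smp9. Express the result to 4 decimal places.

0.3188

The sequences differ at positions 1 (A/G, transition), 2 (G/T, transversion), 13 (T/C, transition), 14 (C/T, transition), 16 (T/G, transversion), 28 (G/A, transition), 30 (C/T, transition), 31 (C/T, transition), 33 (C/G, transversion), 37 (C/A, transversion), 45 (T/G, transversion), 47 (G/A, transition).
Of the 12 differences, 7 transitions and 5 transversions over 47 sites: P = 7/47 = 0.148936, Q = 5/47 = 0.106383.
d = −0.5·ln(0.595745) − 0.25·ln(0.787234) = −0.5·(-0.517943) − 0.25·(-0.239230) = 0.3188.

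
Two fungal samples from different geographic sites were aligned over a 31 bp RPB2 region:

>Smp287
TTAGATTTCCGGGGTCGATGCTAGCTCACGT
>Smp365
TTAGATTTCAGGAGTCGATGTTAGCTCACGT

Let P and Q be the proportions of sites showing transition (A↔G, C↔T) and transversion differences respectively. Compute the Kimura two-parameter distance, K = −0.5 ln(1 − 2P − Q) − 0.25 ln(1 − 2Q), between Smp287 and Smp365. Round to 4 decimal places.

0.1046

Differing sites — 10:C/A (Tv); 13:G/A (Ti); 21:C/T (Ti).
Of the 3 differences, 2 transitions and 1 transversion over 31 sites: P = 2/31 = 0.064516, Q = 1/31 = 0.032258.
d = −0.5·ln(0.838710) − 0.25·ln(0.935484) = −0.5·(-0.175890) − 0.25·(-0.066691) = 0.1046.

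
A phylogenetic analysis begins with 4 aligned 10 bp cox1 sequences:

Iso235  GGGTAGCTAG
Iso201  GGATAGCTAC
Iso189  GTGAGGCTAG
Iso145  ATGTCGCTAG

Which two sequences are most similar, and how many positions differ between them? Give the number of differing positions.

Pairwise Hamming distances:
  Iso235 vs Iso201: 2
  Iso235 vs Iso189: 3
  Iso235 vs Iso145: 3
  Iso201 vs Iso189: 5
  Iso201 vs Iso145: 5
  Iso189 vs Iso145: 3
The smallest is 2, between Iso235 and Iso201.

2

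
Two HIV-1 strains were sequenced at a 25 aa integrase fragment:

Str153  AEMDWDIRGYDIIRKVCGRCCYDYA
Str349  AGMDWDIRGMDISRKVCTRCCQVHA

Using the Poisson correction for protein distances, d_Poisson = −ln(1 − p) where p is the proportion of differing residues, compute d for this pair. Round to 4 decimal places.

Differing sites — 2:E/G; 10:Y/M; 13:I/S; 18:G/T; 22:Y/Q; 23:D/V; 24:Y/H.
p = 7/25 = 0.280000.
d = −ln(1 − 0.280000) = −ln(0.720000) = 0.3285.

0.3285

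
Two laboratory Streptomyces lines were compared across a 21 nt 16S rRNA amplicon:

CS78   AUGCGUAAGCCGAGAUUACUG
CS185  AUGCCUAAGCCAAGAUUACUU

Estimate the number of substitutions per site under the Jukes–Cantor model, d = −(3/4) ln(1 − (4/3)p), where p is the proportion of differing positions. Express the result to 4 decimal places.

Differing sites — 5:G/C; 12:G/A; 21:G/U.
p = 3/21 = 0.142857.
d = −0.75 · ln(1 − (4/3)·0.142857) = −0.75 · ln(0.809524) = −0.75 · (-0.211309) = 0.1585.

0.1585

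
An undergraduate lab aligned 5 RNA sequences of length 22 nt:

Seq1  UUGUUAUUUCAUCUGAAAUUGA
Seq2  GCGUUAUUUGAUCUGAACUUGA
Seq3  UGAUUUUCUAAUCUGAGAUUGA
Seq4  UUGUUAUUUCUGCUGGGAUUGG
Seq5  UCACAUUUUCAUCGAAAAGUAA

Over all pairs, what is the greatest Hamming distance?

Pairwise Hamming distances:
  Seq1 vs Seq2: 4
  Seq1 vs Seq3: 6
  Seq1 vs Seq4: 5
  Seq1 vs Seq5: 9
  Seq2 vs Seq3: 8
  Seq2 vs Seq4: 9
  Seq2 vs Seq5: 11
  Seq3 vs Seq4: 9
  Seq3 vs Seq5: 10
  Seq4 vs Seq5: 14
The largest is 14, between Seq4 and Seq5.

14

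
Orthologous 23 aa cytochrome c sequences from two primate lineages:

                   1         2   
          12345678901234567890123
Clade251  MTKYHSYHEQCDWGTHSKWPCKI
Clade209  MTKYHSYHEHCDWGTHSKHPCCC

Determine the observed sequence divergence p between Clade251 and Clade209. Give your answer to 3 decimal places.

Mismatches occur at site 10 (Q/H), site 19 (W/H), site 22 (K/C), site 23 (I/C).
There are 4 differences over 23 sites, so p = 4/23 = 0.174.

0.174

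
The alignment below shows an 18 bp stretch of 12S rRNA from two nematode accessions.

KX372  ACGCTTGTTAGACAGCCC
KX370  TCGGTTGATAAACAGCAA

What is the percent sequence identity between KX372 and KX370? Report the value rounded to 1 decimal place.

66.7%

Differing sites — 1:A/T; 4:C/G; 8:T/A; 11:G/A; 17:C/A; 18:C/A.
12 of the 18 sites match, so the percent identity is 12/18 × 100 = 66.7%.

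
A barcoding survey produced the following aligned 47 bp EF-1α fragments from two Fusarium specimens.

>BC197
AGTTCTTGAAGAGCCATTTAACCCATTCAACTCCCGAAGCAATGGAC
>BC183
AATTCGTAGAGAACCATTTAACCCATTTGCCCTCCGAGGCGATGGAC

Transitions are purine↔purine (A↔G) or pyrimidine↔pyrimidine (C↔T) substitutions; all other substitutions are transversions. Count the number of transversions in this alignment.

2

Differing sites — 2:G/A (Ti); 6:T/G (Tv); 8:G/A (Ti); 9:A/G (Ti); 13:G/A (Ti); 28:C/T (Ti); 29:A/G (Ti); 30:A/C (Tv); 32:T/C (Ti); 33:C/T (Ti); 38:A/G (Ti); 41:A/G (Ti).
Of the 12 differences, 10 transitions and 2 transversions, so the answer is 2.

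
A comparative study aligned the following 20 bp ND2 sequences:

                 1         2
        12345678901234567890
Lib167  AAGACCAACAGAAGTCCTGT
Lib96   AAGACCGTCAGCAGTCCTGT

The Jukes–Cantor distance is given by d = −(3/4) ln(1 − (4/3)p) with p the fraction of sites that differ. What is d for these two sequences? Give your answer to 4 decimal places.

Differing sites — 7:A/G; 8:A/T; 12:A/C.
p = 3/20 = 0.150000.
d = −0.75 · ln(1 − (4/3)·0.150000) = −0.75 · ln(0.800000) = −0.75 · (-0.223144) = 0.1674.

0.1674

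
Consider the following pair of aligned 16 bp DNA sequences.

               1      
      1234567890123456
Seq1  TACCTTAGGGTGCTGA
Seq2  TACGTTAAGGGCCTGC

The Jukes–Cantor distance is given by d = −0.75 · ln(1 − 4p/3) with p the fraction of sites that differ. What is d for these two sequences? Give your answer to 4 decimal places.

0.4042

Differing sites — 4:C/G; 8:G/A; 11:T/G; 12:G/C; 16:A/C.
p = 5/16 = 0.312500.
d = −0.75 · ln(1 − (4/3)·0.312500) = −0.75 · ln(0.583333) = −0.75 · (-0.538997) = 0.4042.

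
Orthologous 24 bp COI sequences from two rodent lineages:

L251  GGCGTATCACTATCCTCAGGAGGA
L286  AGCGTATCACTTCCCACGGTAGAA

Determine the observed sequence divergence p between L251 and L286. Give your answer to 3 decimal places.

Differing sites — 1:G/A; 12:A/T; 13:T/C; 16:T/A; 18:A/G; 20:G/T; 23:G/A.
There are 7 differences over 24 sites, so p = 7/24 = 0.292.

0.292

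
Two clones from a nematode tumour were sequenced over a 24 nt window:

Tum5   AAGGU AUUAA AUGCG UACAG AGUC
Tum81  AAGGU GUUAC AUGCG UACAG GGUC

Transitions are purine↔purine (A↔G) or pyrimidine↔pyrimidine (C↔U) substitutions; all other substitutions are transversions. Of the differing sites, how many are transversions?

The sequences differ at positions 6 (A/G, transition), 10 (A/C, transversion), 21 (A/G, transition).
Of the 3 differences, 2 transitions and 1 transversion, so the answer is 1.

1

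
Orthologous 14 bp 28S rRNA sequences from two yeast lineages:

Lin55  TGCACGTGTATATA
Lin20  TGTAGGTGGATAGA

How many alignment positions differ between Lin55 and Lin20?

Mismatches occur at site 3 (C/T), site 5 (C/G), site 9 (T/G), site 13 (T/G).
That gives 4 mismatches out of 14 aligned sites, so the Hamming distance is 4.

4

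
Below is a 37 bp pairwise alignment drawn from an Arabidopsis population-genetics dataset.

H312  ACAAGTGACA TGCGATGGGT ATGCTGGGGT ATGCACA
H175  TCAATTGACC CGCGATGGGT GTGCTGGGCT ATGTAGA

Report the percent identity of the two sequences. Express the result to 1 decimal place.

The sequences differ at positions 1 (A/T), 5 (G/T), 10 (A/C), 11 (T/C), 21 (A/G), 29 (G/C), 34 (C/T), 36 (C/G).
29 of the 37 sites match, so the percent identity is 29/37 × 100 = 78.4%.

78.4%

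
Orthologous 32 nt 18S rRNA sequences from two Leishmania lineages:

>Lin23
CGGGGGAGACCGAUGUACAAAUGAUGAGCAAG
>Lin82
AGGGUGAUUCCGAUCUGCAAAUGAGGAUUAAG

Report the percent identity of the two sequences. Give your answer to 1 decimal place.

71.9%

Differing sites — 1:C/A; 5:G/U; 8:G/U; 9:A/U; 15:G/C; 17:A/G; 25:U/G; 28:G/U; 29:C/U.
23 of the 32 sites match, so the percent identity is 23/32 × 100 = 71.9%.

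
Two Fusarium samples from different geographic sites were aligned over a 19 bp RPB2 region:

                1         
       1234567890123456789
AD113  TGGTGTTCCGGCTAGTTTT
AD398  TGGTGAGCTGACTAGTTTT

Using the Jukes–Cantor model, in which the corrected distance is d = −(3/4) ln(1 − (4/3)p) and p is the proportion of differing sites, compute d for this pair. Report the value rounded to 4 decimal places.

0.2471

Mismatches occur at site 6 (T→A), site 7 (T→G), site 9 (C→T), site 11 (G→A).
p = 4/19 = 0.210526.
d = −0.75 · ln(1 − (4/3)·0.210526) = −0.75 · ln(0.719299) = −0.75 · (-0.329478) = 0.2471.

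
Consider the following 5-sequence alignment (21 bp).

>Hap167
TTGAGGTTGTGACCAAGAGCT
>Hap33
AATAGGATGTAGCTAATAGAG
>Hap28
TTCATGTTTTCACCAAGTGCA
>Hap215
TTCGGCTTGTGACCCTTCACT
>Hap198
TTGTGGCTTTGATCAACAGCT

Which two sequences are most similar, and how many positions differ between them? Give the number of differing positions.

Pairwise Hamming distances:
  Hap167 vs Hap33: 10
  Hap167 vs Hap28: 6
  Hap167 vs Hap215: 8
  Hap167 vs Hap198: 5
  Hap33 vs Hap28: 13
  Hap33 vs Hap215: 15
  Hap33 vs Hap198: 13
  Hap28 vs Hap215: 11
  Hap28 vs Hap198: 9
  Hap215 vs Hap198: 11
The smallest is 5, between Hap167 and Hap198.

5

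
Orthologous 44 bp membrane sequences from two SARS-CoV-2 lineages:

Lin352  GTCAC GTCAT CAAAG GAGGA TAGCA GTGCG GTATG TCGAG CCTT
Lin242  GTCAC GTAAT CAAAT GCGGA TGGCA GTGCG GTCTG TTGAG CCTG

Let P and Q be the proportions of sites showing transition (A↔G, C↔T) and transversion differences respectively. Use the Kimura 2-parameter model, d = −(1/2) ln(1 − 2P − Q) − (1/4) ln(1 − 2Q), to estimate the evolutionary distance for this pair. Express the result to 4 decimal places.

Mismatches occur at site 8 (C/A, transversion), site 15 (G/T, transversion), site 17 (A/C, transversion), site 22 (A/G, transition), site 33 (A/C, transversion), site 37 (C/T, transition), site 44 (T/G, transversion).
Of the 7 differences, 2 transitions and 5 transversions over 44 sites: P = 2/44 = 0.045455, Q = 5/44 = 0.113636.
d = −0.5·ln(0.795454) − 0.25·ln(0.772728) = −0.5·(-0.228842) − 0.25·(-0.257828) = 0.1789.

0.1789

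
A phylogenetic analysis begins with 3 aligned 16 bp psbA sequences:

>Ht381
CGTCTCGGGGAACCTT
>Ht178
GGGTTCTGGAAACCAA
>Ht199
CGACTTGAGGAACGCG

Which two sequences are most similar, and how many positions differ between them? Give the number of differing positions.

Pairwise Hamming distances:
  Ht381 vs Ht178: 7
  Ht381 vs Ht199: 6
  Ht178 vs Ht199: 10
The smallest is 6, between Ht381 and Ht199.

6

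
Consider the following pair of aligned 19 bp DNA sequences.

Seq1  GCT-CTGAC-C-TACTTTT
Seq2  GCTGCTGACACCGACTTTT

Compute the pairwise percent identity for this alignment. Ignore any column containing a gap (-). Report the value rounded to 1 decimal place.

Excluding the 3 gap columns leaves 16 comparable sites.
The sequences differ at position 13 (T/G).
15 of the 16 comparable sites match, so the percent identity is 15/16 × 100 = 93.8%.

93.8%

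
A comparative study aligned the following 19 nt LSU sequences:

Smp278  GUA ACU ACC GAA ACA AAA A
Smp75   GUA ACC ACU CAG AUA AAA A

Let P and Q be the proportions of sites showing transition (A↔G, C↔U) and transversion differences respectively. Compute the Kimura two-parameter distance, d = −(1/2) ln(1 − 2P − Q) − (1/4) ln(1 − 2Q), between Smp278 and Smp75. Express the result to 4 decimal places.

0.3487

Differing sites — 6:U/C (Ti); 9:C/U (Ti); 10:G/C (Tv); 12:A/G (Ti); 14:C/U (Ti).
Of the 5 differences, 4 transitions and 1 transversion over 19 sites: P = 4/19 = 0.210526, Q = 1/19 = 0.052632.
d = −0.5·ln(0.526316) − 0.25·ln(0.894736) = −0.5·(-0.641853) − 0.25·(-0.111227) = 0.3487.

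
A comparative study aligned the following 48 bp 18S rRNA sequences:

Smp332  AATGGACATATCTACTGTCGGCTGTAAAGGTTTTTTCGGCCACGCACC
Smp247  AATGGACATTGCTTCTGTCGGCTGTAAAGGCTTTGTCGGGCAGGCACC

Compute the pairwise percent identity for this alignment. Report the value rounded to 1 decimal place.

85.4%

Mismatches occur at site 10 (A↔T), site 11 (T↔G), site 14 (A↔T), site 31 (T↔C), site 35 (T↔G), site 40 (C↔G), site 43 (C↔G).
41 of the 48 sites match, so the percent identity is 41/48 × 100 = 85.4%.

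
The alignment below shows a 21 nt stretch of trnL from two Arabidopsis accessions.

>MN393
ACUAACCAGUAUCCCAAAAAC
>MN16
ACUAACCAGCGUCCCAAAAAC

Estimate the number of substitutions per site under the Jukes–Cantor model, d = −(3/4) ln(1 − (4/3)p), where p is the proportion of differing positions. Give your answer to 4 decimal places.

0.1019

The sequences differ at positions 10 (U/C), 11 (A/G).
p = 2/21 = 0.095238.
d = −0.75 · ln(1 − (4/3)·0.095238) = −0.75 · ln(0.873016) = −0.75 · (-0.135801) = 0.1019.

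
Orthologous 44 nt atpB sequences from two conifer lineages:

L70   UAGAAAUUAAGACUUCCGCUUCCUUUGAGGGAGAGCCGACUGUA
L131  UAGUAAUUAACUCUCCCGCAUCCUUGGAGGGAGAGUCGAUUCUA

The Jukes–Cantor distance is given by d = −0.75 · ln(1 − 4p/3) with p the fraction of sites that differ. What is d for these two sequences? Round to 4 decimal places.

0.2388

The sequences differ at positions 4 (A/U), 11 (G/C), 12 (A/U), 15 (U/C), 20 (U/A), 26 (U/G), 36 (C/U), 40 (C/U), 42 (G/C).
p = 9/44 = 0.204545.
d = −0.75 · ln(1 − (4/3)·0.204545) = −0.75 · ln(0.727273) = −0.75 · (-0.318453) = 0.2388.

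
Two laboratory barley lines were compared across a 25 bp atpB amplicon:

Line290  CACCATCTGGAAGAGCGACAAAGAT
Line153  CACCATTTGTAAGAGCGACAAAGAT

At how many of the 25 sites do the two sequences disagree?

2

Differing sites — 7:C/T; 10:G/T.
That gives 2 mismatches out of 25 aligned sites, so the Hamming distance is 2.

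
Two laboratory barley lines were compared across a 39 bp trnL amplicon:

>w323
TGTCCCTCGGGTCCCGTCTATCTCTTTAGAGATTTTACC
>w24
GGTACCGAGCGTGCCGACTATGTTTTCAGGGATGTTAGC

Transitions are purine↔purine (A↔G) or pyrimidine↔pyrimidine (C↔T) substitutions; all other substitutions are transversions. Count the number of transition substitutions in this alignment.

3

The sequences differ at positions 1 (T/G, transversion), 4 (C/A, transversion), 7 (T/G, transversion), 8 (C/A, transversion), 10 (G/C, transversion), 13 (C/G, transversion), 17 (T/A, transversion), 22 (C/G, transversion), 24 (C/T, transition), 27 (T/C, transition), 30 (A/G, transition), 34 (T/G, transversion), 38 (C/G, transversion).
Of the 13 differences, 3 transitions and 10 transversions, so the answer is 3.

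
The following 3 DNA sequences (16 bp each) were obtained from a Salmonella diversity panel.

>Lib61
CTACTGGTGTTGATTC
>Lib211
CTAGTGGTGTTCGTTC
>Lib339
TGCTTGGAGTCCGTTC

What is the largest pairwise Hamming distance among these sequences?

Pairwise Hamming distances:
  Lib61 vs Lib211: 3
  Lib61 vs Lib339: 8
  Lib211 vs Lib339: 6
The largest is 8, between Lib61 and Lib339.

8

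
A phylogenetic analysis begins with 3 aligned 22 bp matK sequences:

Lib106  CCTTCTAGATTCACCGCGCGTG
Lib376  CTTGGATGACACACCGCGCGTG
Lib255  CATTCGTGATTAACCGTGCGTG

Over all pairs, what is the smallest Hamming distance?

5

Pairwise Hamming distances:
  Lib106 vs Lib376: 7
  Lib106 vs Lib255: 5
  Lib376 vs Lib255: 8
The smallest is 5, between Lib106 and Lib255.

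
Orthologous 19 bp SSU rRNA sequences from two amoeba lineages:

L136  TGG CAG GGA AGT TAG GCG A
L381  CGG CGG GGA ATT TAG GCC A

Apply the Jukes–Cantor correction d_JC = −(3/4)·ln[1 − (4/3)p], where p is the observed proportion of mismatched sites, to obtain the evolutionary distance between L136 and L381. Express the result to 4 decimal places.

0.2471

The sequences differ at positions 1 (T/C), 5 (A/G), 11 (G/T), 18 (G/C).
p = 4/19 = 0.210526.
d = −0.75 · ln(1 − (4/3)·0.210526) = −0.75 · ln(0.719299) = −0.75 · (-0.329478) = 0.2471.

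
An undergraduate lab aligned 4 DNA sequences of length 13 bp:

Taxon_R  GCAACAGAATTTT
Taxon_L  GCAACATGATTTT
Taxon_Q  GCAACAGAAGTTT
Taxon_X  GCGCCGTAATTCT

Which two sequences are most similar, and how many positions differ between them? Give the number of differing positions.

Pairwise Hamming distances:
  Taxon_R vs Taxon_L: 2
  Taxon_R vs Taxon_Q: 1
  Taxon_R vs Taxon_X: 5
  Taxon_L vs Taxon_Q: 3
  Taxon_L vs Taxon_X: 5
  Taxon_Q vs Taxon_X: 6
The smallest is 1, between Taxon_R and Taxon_Q.

1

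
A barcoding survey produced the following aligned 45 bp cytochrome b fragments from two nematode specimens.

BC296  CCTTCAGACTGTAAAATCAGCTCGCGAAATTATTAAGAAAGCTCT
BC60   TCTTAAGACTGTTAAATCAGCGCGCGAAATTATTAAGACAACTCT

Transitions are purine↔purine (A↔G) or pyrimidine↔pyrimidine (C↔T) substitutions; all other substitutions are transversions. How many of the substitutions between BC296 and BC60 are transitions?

2

Differing sites — 1:C/T (Ti); 5:C/A (Tv); 13:A/T (Tv); 22:T/G (Tv); 39:A/C (Tv); 41:G/A (Ti).
Of the 6 differences, 2 transitions and 4 transversions, so the answer is 2.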